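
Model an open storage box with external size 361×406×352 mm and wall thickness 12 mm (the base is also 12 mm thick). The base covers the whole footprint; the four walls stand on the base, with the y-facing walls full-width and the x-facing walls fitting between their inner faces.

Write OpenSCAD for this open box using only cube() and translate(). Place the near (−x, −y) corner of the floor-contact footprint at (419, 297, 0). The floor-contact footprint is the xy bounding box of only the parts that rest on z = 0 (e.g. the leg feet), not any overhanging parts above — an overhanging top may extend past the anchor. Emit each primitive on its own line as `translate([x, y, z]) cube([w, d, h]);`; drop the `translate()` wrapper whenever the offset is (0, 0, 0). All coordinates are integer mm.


translate([419, 297, 0]) cube([361, 406, 12]);
translate([419, 297, 12]) cube([361, 12, 340]);
translate([419, 691, 12]) cube([361, 12, 340]);
translate([419, 309, 12]) cube([12, 382, 340]);
translate([768, 309, 12]) cube([12, 382, 340]);


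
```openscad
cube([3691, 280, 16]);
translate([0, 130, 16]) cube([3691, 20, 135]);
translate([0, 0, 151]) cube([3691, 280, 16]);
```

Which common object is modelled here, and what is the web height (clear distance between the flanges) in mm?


An I-beam. The web height is 135 mm.

Two wide flanges with a thin centred web — an I-beam. Overall 167 mm minus two 16 mm flanges gives a web of 167 − 2·16 = 135 mm.


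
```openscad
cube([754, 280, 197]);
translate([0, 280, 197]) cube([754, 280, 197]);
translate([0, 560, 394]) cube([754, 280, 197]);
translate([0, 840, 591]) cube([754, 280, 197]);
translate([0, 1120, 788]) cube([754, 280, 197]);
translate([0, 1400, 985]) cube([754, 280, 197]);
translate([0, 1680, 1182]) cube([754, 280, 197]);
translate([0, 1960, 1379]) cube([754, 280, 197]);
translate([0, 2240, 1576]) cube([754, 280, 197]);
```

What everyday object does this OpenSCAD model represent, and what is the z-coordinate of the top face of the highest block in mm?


A staircase. The total rise is 1773 mm.

9 identical blocks, each offset up and back from the previous — a staircase. Each step is 197 mm tall and there are 9 of them, so the total rise is 9 × 197 = 1773 mm.


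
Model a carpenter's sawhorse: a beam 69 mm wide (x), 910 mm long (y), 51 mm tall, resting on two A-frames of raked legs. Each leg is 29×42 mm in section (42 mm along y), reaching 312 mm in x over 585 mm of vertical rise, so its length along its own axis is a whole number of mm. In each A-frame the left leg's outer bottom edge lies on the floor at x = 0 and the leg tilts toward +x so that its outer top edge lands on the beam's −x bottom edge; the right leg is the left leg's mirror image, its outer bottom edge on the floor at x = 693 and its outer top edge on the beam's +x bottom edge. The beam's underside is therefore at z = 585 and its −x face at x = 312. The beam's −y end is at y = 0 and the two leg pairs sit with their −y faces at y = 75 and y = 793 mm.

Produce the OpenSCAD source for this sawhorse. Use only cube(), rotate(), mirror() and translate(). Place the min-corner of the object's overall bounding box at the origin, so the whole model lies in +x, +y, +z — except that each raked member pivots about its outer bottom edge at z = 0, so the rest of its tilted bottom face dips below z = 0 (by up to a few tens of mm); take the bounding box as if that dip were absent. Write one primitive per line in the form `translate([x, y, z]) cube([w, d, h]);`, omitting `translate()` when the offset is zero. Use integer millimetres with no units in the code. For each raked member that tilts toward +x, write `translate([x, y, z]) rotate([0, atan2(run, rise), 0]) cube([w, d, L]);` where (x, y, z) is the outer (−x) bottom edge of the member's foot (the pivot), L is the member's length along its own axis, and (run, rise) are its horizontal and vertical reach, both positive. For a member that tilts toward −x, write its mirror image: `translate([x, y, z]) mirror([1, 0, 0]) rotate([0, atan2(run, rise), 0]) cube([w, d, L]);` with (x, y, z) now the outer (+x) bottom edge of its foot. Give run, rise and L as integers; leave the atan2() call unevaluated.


translate([312, 0, 585]) cube([69, 910, 51]);
translate([0, 75, 0]) rotate([0, atan2(312, 585), 0]) cube([29, 42, 663]);
translate([693, 75, 0]) mirror([1, 0, 0]) rotate([0, atan2(312, 585), 0]) cube([29, 42, 663]);
translate([0, 793, 0]) rotate([0, atan2(312, 585), 0]) cube([29, 42, 663]);
translate([693, 793, 0]) mirror([1, 0, 0]) rotate([0, atan2(312, 585), 0]) cube([29, 42, 663]);


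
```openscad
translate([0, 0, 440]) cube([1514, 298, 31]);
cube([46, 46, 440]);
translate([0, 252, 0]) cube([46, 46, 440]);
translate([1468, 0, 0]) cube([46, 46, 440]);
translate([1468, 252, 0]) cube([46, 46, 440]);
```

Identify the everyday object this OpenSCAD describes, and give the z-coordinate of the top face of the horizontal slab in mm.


A bench. The seat-top height is 471 mm.

A long slab on four corner posts — a bench. The slab sits at z = 440 with thickness 31, so the top is 440 + 31 = 471 mm.


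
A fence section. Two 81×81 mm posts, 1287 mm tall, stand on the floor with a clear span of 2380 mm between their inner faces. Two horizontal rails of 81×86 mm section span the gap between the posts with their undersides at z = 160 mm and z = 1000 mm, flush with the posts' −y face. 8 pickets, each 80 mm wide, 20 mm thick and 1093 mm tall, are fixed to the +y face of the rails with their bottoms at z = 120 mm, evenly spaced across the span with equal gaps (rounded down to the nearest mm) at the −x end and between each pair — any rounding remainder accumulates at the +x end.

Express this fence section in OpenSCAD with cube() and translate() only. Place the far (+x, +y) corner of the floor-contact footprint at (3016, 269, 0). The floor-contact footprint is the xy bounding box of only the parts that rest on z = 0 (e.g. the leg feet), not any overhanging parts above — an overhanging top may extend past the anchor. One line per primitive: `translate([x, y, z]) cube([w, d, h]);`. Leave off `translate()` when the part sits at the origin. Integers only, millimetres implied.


translate([474, 188, 0]) cube([81, 81, 1287]);
translate([2935, 188, 0]) cube([81, 81, 1287]);
translate([555, 188, 160]) cube([2380, 81, 86]);
translate([555, 188, 1000]) cube([2380, 81, 86]);
translate([748, 269, 120]) cube([80, 20, 1093]);
translate([1021, 269, 120]) cube([80, 20, 1093]);
translate([1294, 269, 120]) cube([80, 20, 1093]);
translate([1567, 269, 120]) cube([80, 20, 1093]);
translate([1840, 269, 120]) cube([80, 20, 1093]);
translate([2113, 269, 120]) cube([80, 20, 1093]);
translate([2386, 269, 120]) cube([80, 20, 1093]);
translate([2659, 269, 120]) cube([80, 20, 1093]);


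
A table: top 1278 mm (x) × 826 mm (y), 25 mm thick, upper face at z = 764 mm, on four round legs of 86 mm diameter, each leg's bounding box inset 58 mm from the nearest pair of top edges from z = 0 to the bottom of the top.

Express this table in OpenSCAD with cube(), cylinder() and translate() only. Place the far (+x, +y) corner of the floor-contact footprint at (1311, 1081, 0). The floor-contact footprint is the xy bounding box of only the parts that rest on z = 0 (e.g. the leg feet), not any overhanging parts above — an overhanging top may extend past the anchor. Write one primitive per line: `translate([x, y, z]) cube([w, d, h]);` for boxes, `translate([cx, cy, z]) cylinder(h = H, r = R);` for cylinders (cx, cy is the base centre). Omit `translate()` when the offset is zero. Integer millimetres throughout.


translate([91, 313, 739]) cube([1278, 826, 25]);
translate([192, 414, 0]) cylinder(h = 739, r = 43);
translate([1268, 414, 0]) cylinder(h = 739, r = 43);
translate([192, 1038, 0]) cylinder(h = 739, r = 43);
translate([1268, 1038, 0]) cylinder(h = 739, r = 43);


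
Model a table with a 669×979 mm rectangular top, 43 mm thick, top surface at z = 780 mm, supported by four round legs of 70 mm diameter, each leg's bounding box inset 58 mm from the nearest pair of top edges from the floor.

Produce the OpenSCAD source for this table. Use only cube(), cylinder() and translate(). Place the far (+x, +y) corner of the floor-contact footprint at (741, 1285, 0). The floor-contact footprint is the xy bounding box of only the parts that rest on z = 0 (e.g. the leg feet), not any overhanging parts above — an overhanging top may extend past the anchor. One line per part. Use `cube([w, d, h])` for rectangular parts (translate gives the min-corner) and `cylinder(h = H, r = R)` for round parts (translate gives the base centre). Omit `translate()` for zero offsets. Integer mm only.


translate([130, 364, 737]) cube([669, 979, 43]);
translate([223, 457, 0]) cylinder(h = 737, r = 35);
translate([706, 457, 0]) cylinder(h = 737, r = 35);
translate([223, 1250, 0]) cylinder(h = 737, r = 35);
translate([706, 1250, 0]) cylinder(h = 737, r = 35);


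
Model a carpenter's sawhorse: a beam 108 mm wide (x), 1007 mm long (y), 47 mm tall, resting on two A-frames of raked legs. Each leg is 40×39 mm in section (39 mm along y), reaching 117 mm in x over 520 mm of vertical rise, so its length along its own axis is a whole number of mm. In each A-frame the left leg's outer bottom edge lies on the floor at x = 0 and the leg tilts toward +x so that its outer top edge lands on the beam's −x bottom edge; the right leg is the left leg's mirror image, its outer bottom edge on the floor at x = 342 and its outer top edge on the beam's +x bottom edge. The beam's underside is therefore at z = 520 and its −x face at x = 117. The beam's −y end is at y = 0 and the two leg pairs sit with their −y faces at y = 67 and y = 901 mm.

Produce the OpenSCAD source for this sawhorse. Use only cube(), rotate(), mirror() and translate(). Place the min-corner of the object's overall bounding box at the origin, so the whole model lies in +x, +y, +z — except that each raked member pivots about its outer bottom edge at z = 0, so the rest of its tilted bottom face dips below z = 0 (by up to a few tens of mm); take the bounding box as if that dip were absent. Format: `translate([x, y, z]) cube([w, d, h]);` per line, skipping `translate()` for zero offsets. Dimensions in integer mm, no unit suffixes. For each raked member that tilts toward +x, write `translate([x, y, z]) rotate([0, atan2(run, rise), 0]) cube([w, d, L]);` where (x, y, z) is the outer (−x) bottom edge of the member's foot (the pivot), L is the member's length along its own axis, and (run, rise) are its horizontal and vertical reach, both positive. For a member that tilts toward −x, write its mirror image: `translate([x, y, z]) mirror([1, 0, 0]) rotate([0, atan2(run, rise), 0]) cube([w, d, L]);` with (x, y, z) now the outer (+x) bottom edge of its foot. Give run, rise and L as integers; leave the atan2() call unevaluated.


translate([117, 0, 520]) cube([108, 1007, 47]);
translate([0, 67, 0]) rotate([0, atan2(117, 520), 0]) cube([40, 39, 533]);
translate([342, 67, 0]) mirror([1, 0, 0]) rotate([0, atan2(117, 520), 0]) cube([40, 39, 533]);
translate([0, 901, 0]) rotate([0, atan2(117, 520), 0]) cube([40, 39, 533]);
translate([342, 901, 0]) mirror([1, 0, 0]) rotate([0, atan2(117, 520), 0]) cube([40, 39, 533]);


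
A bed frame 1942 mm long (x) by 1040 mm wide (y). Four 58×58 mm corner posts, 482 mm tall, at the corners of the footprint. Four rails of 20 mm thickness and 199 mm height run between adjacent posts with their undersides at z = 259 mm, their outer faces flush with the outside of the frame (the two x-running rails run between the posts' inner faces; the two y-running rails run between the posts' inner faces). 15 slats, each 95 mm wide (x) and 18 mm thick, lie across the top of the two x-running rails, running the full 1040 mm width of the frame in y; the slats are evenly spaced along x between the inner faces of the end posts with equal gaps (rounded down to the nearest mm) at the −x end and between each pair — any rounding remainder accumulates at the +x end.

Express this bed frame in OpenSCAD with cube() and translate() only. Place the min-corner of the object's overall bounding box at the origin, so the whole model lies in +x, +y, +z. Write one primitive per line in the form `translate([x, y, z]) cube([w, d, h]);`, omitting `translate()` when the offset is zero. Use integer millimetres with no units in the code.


cube([58, 58, 482]);
translate([0, 982, 0]) cube([58, 58, 482]);
translate([1884, 0, 0]) cube([58, 58, 482]);
translate([1884, 982, 0]) cube([58, 58, 482]);
translate([58, 0, 259]) cube([1826, 20, 199]);
translate([58, 1020, 259]) cube([1826, 20, 199]);
translate([0, 58, 259]) cube([20, 924, 199]);
translate([1922, 58, 259]) cube([20, 924, 199]);
translate([83, 0, 458]) cube([95, 1040, 18]);
translate([203, 0, 458]) cube([95, 1040, 18]);
translate([323, 0, 458]) cube([95, 1040, 18]);
translate([443, 0, 458]) cube([95, 1040, 18]);
translate([563, 0, 458]) cube([95, 1040, 18]);
translate([683, 0, 458]) cube([95, 1040, 18]);
translate([803, 0, 458]) cube([95, 1040, 18]);
translate([923, 0, 458]) cube([95, 1040, 18]);
translate([1043, 0, 458]) cube([95, 1040, 18]);
translate([1163, 0, 458]) cube([95, 1040, 18]);
translate([1283, 0, 458]) cube([95, 1040, 18]);
translate([1403, 0, 458]) cube([95, 1040, 18]);
translate([1523, 0, 458]) cube([95, 1040, 18]);
translate([1643, 0, 458]) cube([95, 1040, 18]);
translate([1763, 0, 458]) cube([95, 1040, 18]);


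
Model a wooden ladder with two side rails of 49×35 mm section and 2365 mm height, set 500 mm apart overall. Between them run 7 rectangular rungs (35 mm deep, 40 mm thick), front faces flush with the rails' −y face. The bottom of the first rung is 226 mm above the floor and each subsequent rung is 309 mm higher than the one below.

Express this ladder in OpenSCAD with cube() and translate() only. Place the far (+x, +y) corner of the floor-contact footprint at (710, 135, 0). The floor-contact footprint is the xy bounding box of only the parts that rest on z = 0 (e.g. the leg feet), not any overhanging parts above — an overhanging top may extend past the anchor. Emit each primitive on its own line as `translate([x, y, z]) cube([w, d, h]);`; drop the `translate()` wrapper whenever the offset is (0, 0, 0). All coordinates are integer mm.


// rung span = 500 - 2*49 = 402
// rung[k] z = 226 + k*309
translate([210, 100, 0]) cube([49, 35, 2365]);
translate([661, 100, 0]) cube([49, 35, 2365]);
translate([259, 100, 226]) cube([402, 35, 40]);
translate([259, 100, 535]) cube([402, 35, 40]);
translate([259, 100, 844]) cube([402, 35, 40]);
translate([259, 100, 1153]) cube([402, 35, 40]);
translate([259, 100, 1462]) cube([402, 35, 40]);
translate([259, 100, 1771]) cube([402, 35, 40]);
translate([259, 100, 2080]) cube([402, 35, 40]);


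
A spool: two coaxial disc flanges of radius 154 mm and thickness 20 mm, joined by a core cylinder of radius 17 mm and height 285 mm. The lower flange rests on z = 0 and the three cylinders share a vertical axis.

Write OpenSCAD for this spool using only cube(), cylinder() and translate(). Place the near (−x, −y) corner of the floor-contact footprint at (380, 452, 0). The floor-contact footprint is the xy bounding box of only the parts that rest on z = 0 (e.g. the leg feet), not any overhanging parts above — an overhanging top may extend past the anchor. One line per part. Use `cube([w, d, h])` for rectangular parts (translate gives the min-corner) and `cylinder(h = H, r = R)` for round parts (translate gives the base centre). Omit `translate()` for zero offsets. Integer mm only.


translate([534, 606, 0]) cylinder(h = 20, r = 154);
translate([534, 606, 20]) cylinder(h = 285, r = 17);
translate([534, 606, 305]) cylinder(h = 20, r = 154);


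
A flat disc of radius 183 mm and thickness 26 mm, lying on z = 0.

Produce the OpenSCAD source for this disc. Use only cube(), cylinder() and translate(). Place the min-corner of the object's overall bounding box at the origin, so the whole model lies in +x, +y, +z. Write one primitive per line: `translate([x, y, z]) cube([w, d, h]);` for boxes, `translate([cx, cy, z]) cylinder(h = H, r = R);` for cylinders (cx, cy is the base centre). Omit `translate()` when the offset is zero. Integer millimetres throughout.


translate([183, 183, 0]) cylinder(h = 26, r = 183);


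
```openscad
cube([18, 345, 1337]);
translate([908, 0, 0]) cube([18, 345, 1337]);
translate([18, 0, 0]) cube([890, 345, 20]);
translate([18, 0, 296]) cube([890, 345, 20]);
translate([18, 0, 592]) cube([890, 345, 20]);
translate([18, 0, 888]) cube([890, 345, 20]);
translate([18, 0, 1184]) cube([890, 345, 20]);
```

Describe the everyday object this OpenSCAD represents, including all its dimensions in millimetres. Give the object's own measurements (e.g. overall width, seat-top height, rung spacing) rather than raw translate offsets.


An open bookshelf. Two side panels, each 18 mm thick, 345 mm deep and 1337 mm tall, stand 926 mm apart (outside-to-outside). Between them sit 5 shelves, each 20 mm thick and 345 mm deep, spanning the full gap between the sides. The bottom shelf rests on the floor (its underside at z = 0) and the clear gap between one shelf's top and the next shelf's underside is 276 mm.


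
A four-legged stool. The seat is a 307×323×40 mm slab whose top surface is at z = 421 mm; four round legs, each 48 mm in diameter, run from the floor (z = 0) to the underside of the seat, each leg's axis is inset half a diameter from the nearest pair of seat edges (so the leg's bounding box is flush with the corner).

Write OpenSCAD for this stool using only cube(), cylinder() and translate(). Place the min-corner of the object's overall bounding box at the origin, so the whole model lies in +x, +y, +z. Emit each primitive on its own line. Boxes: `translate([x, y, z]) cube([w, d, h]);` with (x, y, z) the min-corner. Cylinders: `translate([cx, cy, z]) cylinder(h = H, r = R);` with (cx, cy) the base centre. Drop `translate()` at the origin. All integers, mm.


translate([0, 0, 381]) cube([307, 323, 40]);
translate([24, 24, 0]) cylinder(h = 381, r = 24);
translate([283, 24, 0]) cylinder(h = 381, r = 24);
translate([24, 299, 0]) cylinder(h = 381, r = 24);
translate([283, 299, 0]) cylinder(h = 381, r = 24);


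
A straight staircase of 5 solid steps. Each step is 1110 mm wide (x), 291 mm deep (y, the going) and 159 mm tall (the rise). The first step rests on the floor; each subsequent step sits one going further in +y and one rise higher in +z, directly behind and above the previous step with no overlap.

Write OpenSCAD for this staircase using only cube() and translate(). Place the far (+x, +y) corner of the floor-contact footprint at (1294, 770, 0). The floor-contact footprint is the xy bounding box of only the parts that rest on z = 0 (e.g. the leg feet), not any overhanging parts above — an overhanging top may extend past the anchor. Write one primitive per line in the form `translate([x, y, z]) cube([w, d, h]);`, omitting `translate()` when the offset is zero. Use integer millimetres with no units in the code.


translate([184, 479, 0]) cube([1110, 291, 159]);
translate([184, 770, 159]) cube([1110, 291, 159]);
translate([184, 1061, 318]) cube([1110, 291, 159]);
translate([184, 1352, 477]) cube([1110, 291, 159]);
translate([184, 1643, 636]) cube([1110, 291, 159]);


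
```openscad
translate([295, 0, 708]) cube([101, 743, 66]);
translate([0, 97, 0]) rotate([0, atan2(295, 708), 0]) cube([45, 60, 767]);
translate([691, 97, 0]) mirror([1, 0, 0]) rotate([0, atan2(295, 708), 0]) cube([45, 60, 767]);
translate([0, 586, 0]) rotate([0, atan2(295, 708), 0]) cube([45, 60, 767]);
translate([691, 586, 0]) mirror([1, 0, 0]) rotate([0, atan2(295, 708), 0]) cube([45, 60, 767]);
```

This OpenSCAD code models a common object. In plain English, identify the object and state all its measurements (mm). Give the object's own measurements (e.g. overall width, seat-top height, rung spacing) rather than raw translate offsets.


A sawhorse. A 101×743×66 mm beam (x, y, z) sits on two A-frame leg pairs. Each pair is two raked legs of 45×60 mm section (60 mm along y) splaying symmetrically in x. Each leg rises 708 mm vertically over 295 mm of horizontal reach and is 767 mm long along its own axis. Every leg's outer bottom edge rests on the floor and its outer top edge meets a bottom edge of the beam — the left legs (tilting toward +x) meet the beam's −x bottom edge, the right legs (their mirror images, tilting toward −x) meet its +x bottom edge — so the leg tops tuck under the beam, the beam's underside is 708 mm above the floor, and the feet are 691 mm apart outside-to-outside with the beam centred between them. The two leg pairs are set in 97 mm from either end of the beam.


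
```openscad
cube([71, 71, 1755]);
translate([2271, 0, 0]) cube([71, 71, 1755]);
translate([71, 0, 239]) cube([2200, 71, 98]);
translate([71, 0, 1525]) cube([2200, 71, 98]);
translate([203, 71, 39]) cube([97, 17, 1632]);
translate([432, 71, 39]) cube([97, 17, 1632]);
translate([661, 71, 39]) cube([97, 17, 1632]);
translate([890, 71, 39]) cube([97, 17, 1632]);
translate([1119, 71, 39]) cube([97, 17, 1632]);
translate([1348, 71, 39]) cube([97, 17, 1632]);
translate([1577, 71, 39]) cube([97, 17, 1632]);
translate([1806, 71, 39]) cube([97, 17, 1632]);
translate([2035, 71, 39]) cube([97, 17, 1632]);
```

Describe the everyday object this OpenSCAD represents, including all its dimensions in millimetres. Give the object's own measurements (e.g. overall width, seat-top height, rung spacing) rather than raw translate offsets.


A fence section. Two 71×71 mm posts, 1755 mm tall, stand on the floor with a clear span of 2200 mm between their inner faces. Two horizontal rails of 71×98 mm section span the gap between the posts with their undersides at z = 239 mm and z = 1525 mm, flush with the posts' −y face. 9 pickets, each 97 mm wide, 17 mm thick and 1632 mm tall, are fixed to the +y face of the rails with their bottoms at z = 39 mm, spaced across the span with a 132 mm gap after the −x post and between neighbouring pickets, with 139 mm left before the +x post.


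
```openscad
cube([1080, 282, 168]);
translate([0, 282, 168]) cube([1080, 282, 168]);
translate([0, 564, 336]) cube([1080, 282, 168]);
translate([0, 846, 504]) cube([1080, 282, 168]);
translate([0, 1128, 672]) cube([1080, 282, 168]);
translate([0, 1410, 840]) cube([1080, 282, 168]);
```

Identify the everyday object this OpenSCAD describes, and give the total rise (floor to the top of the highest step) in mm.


A staircase. The total rise is 1008 mm.

6 identical blocks, each offset up and back from the previous — a staircase. Each step is 168 mm tall and there are 6 of them, so the total rise is 6 × 168 = 1008 mm.


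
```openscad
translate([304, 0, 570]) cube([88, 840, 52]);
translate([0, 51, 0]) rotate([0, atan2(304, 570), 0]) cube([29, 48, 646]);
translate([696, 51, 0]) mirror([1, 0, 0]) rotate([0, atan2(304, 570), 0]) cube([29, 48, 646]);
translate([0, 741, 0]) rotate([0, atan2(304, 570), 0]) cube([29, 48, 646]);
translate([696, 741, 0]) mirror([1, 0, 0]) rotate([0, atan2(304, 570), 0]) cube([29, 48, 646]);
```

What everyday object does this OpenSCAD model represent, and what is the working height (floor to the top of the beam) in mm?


A sawhorse. The overall height is 622 mm.

A beam across two mirrored pairs of raked legs — a sawhorse. The beam's underside is at z = 570 (matching the legs' vertical rise in atan2(304, 570)) and the beam is 52 mm tall, so its top is at 570 + 52 = 622 mm. The raked legs top out at the beam's underside, so that is the highest point.


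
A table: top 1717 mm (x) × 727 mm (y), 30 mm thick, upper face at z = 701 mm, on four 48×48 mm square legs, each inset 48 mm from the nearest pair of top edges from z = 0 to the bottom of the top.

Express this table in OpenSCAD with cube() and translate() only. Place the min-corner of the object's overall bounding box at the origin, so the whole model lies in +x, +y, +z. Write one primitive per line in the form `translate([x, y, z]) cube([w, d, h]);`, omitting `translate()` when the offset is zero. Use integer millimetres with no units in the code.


translate([0, 0, 671]) cube([1717, 727, 30]);
translate([48, 48, 0]) cube([48, 48, 671]);
translate([1621, 48, 0]) cube([48, 48, 671]);
translate([48, 631, 0]) cube([48, 48, 671]);
translate([1621, 631, 0]) cube([48, 48, 671]);


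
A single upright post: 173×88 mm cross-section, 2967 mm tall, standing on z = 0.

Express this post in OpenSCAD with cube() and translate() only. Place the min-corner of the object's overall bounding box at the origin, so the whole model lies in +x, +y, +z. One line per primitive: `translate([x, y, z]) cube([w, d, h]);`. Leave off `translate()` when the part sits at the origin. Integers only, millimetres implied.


cube([173, 88, 2967]);


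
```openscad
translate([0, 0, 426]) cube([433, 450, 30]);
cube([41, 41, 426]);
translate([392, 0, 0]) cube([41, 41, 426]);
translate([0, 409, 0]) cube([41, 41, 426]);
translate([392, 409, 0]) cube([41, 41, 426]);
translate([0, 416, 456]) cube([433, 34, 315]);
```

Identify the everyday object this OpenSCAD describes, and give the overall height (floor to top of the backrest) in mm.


A chair. The overall height is 771 mm.

A slab on four corner posts with a tall panel at the back — a chair. The seat slab sits at z = 426 with thickness 30, and the 315 mm backrest starts at the seat top, so the overall height is 426 + 30 + 315 = 771 mm.


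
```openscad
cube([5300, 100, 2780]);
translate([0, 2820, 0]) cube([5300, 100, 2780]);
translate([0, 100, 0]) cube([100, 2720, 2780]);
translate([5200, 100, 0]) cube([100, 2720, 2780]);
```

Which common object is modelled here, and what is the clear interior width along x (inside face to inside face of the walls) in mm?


A house (or room) frame. The interior width is 5100 mm.

Four 2780 mm walls enclosing a rectangle with no floor or roof — a room or house frame. Outside width is 5300 mm and wall thickness is 100 mm, so the interior width is 5300 − 2 × 100 = 5100 mm.


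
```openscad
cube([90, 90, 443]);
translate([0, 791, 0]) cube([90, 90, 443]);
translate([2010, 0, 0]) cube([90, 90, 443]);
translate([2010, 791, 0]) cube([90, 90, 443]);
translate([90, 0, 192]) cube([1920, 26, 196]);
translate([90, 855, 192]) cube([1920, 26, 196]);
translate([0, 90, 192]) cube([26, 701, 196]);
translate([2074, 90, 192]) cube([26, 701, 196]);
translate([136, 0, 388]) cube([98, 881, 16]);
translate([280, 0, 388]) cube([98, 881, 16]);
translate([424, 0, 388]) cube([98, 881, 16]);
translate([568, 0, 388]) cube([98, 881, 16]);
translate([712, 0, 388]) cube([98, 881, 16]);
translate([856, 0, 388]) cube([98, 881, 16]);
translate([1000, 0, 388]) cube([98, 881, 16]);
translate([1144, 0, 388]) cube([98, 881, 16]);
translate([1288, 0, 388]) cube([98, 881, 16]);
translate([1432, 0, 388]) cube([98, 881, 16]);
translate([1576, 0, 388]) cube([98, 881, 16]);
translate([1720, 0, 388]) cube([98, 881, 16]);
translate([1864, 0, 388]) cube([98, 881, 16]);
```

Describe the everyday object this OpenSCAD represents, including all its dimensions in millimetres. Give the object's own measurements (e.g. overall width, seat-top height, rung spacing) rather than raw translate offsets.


A bed frame 2100 mm long (x) by 881 mm wide (y). Four 90×90 mm corner posts, 443 mm tall, at the corners of the footprint. Four rails of 26 mm thickness and 196 mm height run between adjacent posts with their undersides at z = 192 mm, their outer faces flush with the outside of the frame (the two x-running rails run between the posts' inner faces; the two y-running rails run between the posts' inner faces). 13 slats, each 98 mm wide (x) and 16 mm thick, lie across the top of the two x-running rails, running the full 881 mm width of the frame in y; along x they sit between the end posts with a 46 mm gap after the −x posts and between neighbouring slats, leaving 48 mm before the +x posts.


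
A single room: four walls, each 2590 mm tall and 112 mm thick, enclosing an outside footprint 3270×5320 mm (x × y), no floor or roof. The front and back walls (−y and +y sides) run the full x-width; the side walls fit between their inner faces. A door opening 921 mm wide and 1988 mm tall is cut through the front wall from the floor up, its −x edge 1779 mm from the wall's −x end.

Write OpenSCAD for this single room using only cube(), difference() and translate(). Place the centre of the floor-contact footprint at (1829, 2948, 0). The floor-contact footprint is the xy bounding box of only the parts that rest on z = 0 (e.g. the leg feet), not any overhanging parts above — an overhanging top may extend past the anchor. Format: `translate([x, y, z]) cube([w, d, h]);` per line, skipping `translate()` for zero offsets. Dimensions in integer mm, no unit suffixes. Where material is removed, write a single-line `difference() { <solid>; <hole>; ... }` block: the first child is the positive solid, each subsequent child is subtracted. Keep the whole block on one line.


difference() { translate([194, 288, 0]) cube([3270, 112, 2590]); translate([1973, 288, 0]) cube([921, 112, 1988]); }
translate([194, 5496, 0]) cube([3270, 112, 2590]);
translate([194, 400, 0]) cube([112, 5096, 2590]);
translate([3352, 400, 0]) cube([112, 5096, 2590]);


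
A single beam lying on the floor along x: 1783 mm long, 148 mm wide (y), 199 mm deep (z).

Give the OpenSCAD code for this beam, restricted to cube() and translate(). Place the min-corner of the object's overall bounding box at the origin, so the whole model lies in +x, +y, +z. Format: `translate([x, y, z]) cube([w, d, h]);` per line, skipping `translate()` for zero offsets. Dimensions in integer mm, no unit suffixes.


cube([1783, 148, 199]);


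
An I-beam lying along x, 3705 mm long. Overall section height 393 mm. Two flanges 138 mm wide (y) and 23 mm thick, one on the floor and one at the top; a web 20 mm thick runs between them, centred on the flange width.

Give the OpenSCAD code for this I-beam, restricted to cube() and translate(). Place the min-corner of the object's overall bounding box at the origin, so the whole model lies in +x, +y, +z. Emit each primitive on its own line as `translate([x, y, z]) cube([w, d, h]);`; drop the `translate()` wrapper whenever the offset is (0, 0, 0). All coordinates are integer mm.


cube([3705, 138, 23]);
translate([0, 59, 23]) cube([3705, 20, 347]);
translate([0, 0, 370]) cube([3705, 138, 23]);


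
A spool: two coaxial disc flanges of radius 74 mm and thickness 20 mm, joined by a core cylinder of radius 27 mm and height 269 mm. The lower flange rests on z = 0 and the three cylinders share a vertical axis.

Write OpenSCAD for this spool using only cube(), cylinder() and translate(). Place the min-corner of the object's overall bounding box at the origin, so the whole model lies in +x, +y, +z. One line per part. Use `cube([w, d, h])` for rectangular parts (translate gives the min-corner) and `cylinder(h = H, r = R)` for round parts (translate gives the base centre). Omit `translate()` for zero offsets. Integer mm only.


translate([74, 74, 0]) cylinder(h = 20, r = 74);
translate([74, 74, 20]) cylinder(h = 269, r = 27);
translate([74, 74, 289]) cylinder(h = 20, r = 74);


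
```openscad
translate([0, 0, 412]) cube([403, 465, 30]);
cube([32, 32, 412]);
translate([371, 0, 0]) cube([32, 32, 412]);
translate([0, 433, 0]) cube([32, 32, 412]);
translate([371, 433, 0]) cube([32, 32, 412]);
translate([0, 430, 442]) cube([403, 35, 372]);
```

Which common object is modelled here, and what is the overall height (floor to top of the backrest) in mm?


A chair. The overall height is 814 mm.

A slab on four corner posts with a tall panel at the back — a chair. The seat slab sits at z = 412 with thickness 30, and the 372 mm backrest starts at the seat top, so the overall height is 412 + 30 + 372 = 814 mm.


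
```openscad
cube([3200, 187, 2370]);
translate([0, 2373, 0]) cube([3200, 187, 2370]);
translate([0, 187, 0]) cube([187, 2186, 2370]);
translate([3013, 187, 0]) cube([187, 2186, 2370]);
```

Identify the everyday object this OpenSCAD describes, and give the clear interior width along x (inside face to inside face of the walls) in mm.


A house (or room) frame. The interior width is 2826 mm.

Four 2370 mm walls enclosing a rectangle with no floor or roof — a room or house frame. Outside width is 3200 mm and wall thickness is 187 mm, so the interior width is 3200 − 2 × 187 = 2826 mm.


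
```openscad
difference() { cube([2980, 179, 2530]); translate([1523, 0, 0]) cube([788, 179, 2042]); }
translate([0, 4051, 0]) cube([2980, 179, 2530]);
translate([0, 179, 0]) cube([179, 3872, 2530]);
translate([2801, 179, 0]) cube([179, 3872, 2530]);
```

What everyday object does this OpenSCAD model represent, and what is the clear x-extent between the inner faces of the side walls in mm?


A single room. The interior width is 2622 mm.

Four walls enclosing a rectangle with a door in the front wall — a room. Outside width 2980 minus two 179 mm walls gives 2622 mm.


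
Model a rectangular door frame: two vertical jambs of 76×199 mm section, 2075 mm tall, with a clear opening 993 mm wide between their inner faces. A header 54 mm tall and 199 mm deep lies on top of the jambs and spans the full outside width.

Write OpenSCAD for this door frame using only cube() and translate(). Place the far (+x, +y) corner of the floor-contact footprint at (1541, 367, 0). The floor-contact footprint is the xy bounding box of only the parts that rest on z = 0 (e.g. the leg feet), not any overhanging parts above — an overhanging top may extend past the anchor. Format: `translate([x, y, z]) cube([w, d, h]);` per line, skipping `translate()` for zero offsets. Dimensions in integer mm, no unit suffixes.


translate([396, 168, 0]) cube([76, 199, 2075]);
translate([1465, 168, 0]) cube([76, 199, 2075]);
translate([396, 168, 2075]) cube([1145, 199, 54]);


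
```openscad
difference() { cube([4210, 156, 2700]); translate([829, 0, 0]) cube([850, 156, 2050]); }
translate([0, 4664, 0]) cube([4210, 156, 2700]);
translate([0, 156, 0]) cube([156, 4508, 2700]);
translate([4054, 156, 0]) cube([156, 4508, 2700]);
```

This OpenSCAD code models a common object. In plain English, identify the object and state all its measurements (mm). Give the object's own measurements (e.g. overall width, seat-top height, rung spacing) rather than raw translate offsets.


A single room: four walls, each 2700 mm tall and 156 mm thick, enclosing an outside footprint 4210×4820 mm (x × y), no floor or roof. The front and back walls (−y and +y sides) run the full x-width; the side walls fit between their inner faces. A door opening 850 mm wide and 2050 mm tall is cut through the front wall from the floor up, its −x edge 829 mm from the wall's −x end.


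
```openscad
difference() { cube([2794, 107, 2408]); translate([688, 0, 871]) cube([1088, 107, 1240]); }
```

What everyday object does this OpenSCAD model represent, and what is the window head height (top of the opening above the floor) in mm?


A wall with a window opening. The window head height is 2111 mm.

A wall with a rectangular opening subtracted — a window. Sill at z = 871, opening 1240 mm tall, so the head is at 871 + 1240 = 2111 mm.


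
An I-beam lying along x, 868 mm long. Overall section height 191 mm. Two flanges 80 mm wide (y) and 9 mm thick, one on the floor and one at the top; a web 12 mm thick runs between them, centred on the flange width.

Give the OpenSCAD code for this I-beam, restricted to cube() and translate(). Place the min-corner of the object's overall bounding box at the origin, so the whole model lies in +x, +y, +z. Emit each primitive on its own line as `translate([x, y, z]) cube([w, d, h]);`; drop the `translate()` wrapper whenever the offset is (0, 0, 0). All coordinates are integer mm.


cube([868, 80, 9]);
translate([0, 34, 9]) cube([868, 12, 173]);
translate([0, 0, 182]) cube([868, 80, 9]);


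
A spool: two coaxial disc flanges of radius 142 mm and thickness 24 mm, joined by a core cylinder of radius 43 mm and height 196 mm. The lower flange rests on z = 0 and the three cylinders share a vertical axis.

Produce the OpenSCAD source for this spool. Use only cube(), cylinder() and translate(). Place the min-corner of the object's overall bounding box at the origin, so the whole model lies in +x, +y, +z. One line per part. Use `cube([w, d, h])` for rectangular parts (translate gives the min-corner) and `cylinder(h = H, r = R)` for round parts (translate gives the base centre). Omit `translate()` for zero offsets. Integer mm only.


translate([142, 142, 0]) cylinder(h = 24, r = 142);
translate([142, 142, 24]) cylinder(h = 196, r = 43);
translate([142, 142, 220]) cylinder(h = 24, r = 142);


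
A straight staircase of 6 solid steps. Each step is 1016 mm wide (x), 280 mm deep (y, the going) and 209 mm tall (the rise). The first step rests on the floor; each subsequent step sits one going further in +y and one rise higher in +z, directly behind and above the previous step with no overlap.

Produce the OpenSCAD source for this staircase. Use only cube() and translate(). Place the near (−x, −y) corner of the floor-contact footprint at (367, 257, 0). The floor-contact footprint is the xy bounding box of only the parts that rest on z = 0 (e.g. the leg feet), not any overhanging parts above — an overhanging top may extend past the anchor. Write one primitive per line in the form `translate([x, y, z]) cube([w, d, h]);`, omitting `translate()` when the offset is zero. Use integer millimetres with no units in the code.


translate([367, 257, 0]) cube([1016, 280, 209]);
translate([367, 537, 209]) cube([1016, 280, 209]);
translate([367, 817, 418]) cube([1016, 280, 209]);
translate([367, 1097, 627]) cube([1016, 280, 209]);
translate([367, 1377, 836]) cube([1016, 280, 209]);
translate([367, 1657, 1045]) cube([1016, 280, 209]);


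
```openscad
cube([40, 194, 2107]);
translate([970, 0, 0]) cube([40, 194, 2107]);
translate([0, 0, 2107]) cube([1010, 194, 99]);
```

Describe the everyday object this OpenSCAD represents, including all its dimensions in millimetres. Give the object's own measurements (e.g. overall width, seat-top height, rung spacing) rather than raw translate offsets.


A door frame. The clear opening is 930 mm wide and 2107 mm high. Two 40 mm wide jambs, 194 mm deep, stand either side of the opening from the floor to the top of the opening. A 99 mm thick head sits across the top of both jambs, spanning the full outside width of the frame.


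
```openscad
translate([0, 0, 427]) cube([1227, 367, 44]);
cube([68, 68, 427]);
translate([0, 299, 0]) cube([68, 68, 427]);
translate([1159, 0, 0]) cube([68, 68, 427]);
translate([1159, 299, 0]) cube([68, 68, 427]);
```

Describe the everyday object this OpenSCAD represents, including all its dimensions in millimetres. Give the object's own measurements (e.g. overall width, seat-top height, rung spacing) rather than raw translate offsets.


A long wooden bench with a 1227 mm (x) × 367 mm (y) seat, 44 mm thick, its top surface 471 mm above the floor. Four 68 mm square legs at the seat corners, flush with the edges, run from z = 0 to the seat underside.


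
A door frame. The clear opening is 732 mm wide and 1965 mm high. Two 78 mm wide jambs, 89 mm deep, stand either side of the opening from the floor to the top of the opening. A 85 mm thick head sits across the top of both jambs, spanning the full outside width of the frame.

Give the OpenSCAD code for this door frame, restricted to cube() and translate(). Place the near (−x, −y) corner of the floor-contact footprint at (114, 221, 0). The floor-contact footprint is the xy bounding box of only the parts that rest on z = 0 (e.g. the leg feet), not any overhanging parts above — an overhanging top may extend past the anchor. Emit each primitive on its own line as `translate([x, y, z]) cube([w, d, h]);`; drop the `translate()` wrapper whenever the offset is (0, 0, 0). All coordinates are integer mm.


translate([114, 221, 0]) cube([78, 89, 1965]);
translate([924, 221, 0]) cube([78, 89, 1965]);
translate([114, 221, 1965]) cube([888, 89, 85]);
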